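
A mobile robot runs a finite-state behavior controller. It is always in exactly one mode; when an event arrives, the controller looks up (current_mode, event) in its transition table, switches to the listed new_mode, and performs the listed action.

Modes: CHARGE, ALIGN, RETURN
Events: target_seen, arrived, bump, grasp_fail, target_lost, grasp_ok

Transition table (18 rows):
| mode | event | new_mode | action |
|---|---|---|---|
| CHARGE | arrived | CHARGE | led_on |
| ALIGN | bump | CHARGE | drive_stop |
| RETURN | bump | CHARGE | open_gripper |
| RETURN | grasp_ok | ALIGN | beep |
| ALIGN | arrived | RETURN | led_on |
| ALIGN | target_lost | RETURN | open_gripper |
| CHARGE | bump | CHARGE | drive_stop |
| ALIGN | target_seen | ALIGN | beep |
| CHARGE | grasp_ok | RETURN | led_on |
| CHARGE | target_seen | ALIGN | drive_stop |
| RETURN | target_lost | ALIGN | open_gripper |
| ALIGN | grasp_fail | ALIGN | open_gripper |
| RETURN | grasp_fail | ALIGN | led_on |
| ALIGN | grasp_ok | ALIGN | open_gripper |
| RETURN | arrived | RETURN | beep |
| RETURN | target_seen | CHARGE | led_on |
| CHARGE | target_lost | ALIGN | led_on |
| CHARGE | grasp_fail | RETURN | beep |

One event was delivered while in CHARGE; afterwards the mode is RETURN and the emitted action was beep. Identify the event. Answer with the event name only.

grasp_fail

try target_seen: (CHARGE, target_seen) → (ALIGN, drive_stop)
try arrived: (CHARGE, arrived) → (CHARGE, led_on)
try bump: (CHARGE, bump) → (CHARGE, drive_stop)
try grasp_fail: (CHARGE, grasp_fail) → (RETURN, beep)  ← matches
try target_lost: (CHARGE, target_lost) → (ALIGN, led_on)
try grasp_ok: (CHARGE, grasp_ok) → (RETURN, led_on)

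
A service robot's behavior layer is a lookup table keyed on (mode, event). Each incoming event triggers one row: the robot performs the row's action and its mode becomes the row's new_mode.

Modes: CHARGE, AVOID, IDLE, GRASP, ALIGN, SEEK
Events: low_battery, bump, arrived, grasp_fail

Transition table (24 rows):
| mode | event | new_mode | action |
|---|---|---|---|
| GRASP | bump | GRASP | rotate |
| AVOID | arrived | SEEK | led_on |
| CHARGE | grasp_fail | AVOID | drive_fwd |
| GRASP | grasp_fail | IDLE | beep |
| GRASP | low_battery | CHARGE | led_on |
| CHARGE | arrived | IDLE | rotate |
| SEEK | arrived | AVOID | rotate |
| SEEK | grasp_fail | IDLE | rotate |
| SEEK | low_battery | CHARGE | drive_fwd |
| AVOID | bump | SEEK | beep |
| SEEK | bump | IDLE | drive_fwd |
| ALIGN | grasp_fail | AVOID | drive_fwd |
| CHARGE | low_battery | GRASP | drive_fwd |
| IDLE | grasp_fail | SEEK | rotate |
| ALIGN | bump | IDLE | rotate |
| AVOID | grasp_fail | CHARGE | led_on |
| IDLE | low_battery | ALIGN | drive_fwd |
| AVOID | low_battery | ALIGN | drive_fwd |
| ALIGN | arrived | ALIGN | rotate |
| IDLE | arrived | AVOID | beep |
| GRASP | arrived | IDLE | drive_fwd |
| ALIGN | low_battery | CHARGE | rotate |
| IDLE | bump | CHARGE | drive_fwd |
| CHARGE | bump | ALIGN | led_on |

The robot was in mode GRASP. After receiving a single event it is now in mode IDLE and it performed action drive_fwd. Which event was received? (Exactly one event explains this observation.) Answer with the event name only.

try low_battery: (GRASP, low_battery) → (CHARGE, led_on)
try bump: (GRASP, bump) → (GRASP, rotate)
try arrived: (GRASP, arrived) → (IDLE, drive_fwd)  ← matches
try grasp_fail: (GRASP, grasp_fail) → (IDLE, beep)

arrived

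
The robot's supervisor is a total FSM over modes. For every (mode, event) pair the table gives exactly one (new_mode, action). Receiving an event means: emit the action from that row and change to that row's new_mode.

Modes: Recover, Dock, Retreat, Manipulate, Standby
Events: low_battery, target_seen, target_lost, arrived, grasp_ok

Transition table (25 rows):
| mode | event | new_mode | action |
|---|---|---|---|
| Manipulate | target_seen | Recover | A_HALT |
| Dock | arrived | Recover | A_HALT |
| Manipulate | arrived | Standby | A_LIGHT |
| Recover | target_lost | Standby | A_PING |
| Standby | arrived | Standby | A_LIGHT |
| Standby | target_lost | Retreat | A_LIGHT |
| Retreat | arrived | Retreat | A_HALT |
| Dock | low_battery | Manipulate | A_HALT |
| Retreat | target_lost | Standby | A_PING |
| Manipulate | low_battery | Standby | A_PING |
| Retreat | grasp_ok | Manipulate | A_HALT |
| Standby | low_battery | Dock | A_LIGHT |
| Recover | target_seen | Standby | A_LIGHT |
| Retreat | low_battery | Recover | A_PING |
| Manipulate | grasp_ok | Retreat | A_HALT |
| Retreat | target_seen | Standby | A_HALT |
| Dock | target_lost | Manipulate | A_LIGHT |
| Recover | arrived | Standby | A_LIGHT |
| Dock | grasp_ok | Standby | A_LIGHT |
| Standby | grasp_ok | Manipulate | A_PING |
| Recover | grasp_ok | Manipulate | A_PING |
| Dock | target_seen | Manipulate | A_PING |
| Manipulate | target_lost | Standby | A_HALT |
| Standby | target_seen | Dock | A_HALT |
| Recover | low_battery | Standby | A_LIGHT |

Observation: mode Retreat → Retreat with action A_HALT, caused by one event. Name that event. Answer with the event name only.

arrived

try low_battery: (Retreat, low_battery) → (Recover, A_PING)
try target_seen: (Retreat, target_seen) → (Standby, A_HALT)
try target_lost: (Retreat, target_lost) → (Standby, A_PING)
try arrived: (Retreat, arrived) → (Retreat, A_HALT)  ← matches
try grasp_ok: (Retreat, grasp_ok) → (Manipulate, A_HALT)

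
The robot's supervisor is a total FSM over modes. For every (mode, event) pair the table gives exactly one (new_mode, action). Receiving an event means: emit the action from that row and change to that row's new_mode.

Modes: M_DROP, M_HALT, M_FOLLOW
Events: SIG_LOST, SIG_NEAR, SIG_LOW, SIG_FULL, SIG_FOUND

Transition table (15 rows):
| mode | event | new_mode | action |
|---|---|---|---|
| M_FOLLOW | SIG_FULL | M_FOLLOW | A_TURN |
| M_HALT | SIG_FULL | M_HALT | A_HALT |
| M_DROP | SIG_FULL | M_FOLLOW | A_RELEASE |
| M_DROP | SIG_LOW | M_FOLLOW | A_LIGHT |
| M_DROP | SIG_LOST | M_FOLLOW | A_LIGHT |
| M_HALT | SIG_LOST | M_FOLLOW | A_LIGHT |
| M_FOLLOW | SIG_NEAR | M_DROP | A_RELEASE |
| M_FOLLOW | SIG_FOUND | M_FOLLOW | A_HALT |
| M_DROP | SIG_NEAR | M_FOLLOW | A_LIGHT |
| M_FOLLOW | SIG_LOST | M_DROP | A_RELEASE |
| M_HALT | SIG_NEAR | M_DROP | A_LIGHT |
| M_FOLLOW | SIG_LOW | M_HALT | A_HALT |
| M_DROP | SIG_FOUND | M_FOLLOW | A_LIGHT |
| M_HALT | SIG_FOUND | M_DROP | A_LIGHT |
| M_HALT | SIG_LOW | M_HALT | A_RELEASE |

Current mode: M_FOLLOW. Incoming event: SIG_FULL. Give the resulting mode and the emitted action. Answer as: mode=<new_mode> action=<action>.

mode=M_FOLLOW action=A_TURN

current mode = M_FOLLOW; filter table to that mode:
  (M_FOLLOW, SIG_FULL) → (M_FOLLOW, A_TURN)  ← event matches
  (M_FOLLOW, SIG_NEAR) → (M_DROP, A_RELEASE)
  (M_FOLLOW, SIG_FOUND) → (M_FOLLOW, A_HALT)
  (M_FOLLOW, SIG_LOST) → (M_DROP, A_RELEASE)
  (M_FOLLOW, SIG_LOW) → (M_HALT, A_HALT)
event = SIG_FULL selects (M_FOLLOW, A_TURN)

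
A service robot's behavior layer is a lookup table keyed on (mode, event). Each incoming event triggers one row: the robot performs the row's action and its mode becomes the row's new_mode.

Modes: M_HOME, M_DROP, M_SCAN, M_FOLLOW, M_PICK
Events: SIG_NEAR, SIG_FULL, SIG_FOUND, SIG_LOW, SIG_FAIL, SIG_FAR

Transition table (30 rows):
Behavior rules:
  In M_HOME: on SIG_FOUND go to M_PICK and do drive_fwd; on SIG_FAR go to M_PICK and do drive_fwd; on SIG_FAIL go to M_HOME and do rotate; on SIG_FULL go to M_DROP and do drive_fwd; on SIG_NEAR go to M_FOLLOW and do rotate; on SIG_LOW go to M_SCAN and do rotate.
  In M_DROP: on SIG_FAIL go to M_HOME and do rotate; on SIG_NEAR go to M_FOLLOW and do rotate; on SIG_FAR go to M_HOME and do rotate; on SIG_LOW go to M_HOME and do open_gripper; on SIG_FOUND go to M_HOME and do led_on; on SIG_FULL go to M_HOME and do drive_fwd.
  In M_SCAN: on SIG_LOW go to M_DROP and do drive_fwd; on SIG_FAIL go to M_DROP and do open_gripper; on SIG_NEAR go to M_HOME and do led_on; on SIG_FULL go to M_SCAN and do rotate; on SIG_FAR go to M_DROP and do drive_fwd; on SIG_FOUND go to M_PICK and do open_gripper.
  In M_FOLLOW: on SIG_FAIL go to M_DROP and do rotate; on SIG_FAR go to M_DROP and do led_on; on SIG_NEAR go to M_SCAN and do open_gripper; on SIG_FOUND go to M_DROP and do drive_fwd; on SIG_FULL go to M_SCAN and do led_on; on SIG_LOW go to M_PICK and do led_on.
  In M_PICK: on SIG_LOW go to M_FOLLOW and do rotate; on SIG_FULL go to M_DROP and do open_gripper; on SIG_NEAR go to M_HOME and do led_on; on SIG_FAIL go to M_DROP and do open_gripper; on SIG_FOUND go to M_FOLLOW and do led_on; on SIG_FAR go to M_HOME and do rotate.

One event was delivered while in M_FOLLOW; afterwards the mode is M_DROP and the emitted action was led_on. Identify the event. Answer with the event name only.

SIG_FAR

try SIG_NEAR: (M_FOLLOW, SIG_NEAR) → (M_SCAN, open_gripper)
try SIG_FULL: (M_FOLLOW, SIG_FULL) → (M_SCAN, led_on)
try SIG_FOUND: (M_FOLLOW, SIG_FOUND) → (M_DROP, drive_fwd)
try SIG_LOW: (M_FOLLOW, SIG_LOW) → (M_PICK, led_on)
try SIG_FAIL: (M_FOLLOW, SIG_FAIL) → (M_DROP, rotate)
try SIG_FAR: (M_FOLLOW, SIG_FAR) → (M_DROP, led_on)  ← matches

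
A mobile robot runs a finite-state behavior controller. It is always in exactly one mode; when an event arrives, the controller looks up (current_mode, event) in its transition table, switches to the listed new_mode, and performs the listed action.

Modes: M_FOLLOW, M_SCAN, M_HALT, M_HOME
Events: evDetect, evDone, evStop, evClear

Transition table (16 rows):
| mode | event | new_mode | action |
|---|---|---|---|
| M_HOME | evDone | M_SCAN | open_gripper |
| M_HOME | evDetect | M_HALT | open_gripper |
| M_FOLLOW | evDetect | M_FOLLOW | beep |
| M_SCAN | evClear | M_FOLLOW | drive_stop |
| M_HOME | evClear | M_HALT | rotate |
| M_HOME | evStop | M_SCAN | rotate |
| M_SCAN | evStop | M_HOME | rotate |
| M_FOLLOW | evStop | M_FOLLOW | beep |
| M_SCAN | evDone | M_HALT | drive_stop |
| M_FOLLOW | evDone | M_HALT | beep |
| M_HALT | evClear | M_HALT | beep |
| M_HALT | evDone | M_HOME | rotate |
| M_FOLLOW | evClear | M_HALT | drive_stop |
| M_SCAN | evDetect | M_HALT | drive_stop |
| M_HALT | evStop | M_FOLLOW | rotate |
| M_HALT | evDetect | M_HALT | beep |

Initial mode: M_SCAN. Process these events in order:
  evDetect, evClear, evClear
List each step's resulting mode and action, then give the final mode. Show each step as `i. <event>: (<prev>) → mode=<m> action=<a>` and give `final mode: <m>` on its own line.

1. evDetect: (M_SCAN) → mode=M_HALT action=drive_stop
2. evClear: (M_HALT) → mode=M_HALT action=beep
3. evClear: (M_HALT) → mode=M_HALT action=beep

final mode: M_HALT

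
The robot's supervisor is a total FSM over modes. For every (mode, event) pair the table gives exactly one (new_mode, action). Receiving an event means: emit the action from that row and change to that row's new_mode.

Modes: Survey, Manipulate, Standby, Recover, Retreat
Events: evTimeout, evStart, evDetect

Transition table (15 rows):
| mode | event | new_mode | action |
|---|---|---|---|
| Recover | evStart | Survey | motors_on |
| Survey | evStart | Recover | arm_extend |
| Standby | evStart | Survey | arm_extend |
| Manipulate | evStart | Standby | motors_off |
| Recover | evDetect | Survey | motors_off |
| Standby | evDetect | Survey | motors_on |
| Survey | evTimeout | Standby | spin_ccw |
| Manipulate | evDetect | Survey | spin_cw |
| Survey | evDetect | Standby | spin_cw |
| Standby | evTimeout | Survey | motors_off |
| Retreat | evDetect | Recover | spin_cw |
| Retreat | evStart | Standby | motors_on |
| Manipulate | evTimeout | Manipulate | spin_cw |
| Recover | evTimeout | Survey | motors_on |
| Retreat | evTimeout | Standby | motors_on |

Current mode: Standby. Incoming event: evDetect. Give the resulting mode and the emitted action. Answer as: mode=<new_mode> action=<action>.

current mode = Standby; filter table to that mode:
  (Standby, evStart) → (Survey, arm_extend)
  (Standby, evDetect) → (Survey, motors_on)  ← event matches
  (Standby, evTimeout) → (Survey, motors_off)
event = evDetect selects (Survey, motors_on)

mode=Survey action=motors_on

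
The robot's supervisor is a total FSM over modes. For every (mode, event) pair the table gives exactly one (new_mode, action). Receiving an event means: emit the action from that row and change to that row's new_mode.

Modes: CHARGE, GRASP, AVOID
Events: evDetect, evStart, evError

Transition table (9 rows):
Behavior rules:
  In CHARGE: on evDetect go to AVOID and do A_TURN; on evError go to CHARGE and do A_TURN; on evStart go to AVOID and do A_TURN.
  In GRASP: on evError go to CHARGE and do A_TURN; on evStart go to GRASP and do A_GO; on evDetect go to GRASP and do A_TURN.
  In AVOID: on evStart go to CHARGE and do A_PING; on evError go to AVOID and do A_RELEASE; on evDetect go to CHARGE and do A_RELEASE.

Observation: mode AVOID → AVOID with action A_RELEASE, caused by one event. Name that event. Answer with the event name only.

try evDetect: (AVOID, evDetect) → (CHARGE, A_RELEASE)
try evStart: (AVOID, evStart) → (CHARGE, A_PING)
try evError: (AVOID, evError) → (AVOID, A_RELEASE)  ← matches

evError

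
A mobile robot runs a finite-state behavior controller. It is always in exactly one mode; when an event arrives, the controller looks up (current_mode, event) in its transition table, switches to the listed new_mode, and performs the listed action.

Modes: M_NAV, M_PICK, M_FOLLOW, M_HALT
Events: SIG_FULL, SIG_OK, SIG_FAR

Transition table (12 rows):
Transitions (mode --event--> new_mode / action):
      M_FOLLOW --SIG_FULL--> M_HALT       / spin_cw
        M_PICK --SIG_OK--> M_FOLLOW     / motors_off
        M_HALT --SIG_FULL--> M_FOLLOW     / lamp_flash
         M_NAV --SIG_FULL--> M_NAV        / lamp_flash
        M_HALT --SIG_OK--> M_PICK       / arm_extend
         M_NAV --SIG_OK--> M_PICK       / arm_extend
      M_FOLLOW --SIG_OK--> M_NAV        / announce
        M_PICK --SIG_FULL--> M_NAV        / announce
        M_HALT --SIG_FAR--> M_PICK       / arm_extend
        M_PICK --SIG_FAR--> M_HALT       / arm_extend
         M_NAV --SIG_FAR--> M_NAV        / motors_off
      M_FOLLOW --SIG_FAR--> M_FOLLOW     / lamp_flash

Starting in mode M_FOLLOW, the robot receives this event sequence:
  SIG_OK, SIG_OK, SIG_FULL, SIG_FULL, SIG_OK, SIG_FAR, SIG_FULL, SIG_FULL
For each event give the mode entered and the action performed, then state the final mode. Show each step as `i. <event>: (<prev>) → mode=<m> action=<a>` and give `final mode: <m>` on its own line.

1. SIG_OK: (M_FOLLOW) → mode=M_NAV action=announce
2. SIG_OK: (M_NAV) → mode=M_PICK action=arm_extend
3. SIG_FULL: (M_PICK) → mode=M_NAV action=announce
4. SIG_FULL: (M_NAV) → mode=M_NAV action=lamp_flash
5. SIG_OK: (M_NAV) → mode=M_PICK action=arm_extend
6. SIG_FAR: (M_PICK) → mode=M_HALT action=arm_extend
7. SIG_FULL: (M_HALT) → mode=M_FOLLOW action=lamp_flash
8. SIG_FULL: (M_FOLLOW) → mode=M_HALT action=spin_cw

final mode: M_HALT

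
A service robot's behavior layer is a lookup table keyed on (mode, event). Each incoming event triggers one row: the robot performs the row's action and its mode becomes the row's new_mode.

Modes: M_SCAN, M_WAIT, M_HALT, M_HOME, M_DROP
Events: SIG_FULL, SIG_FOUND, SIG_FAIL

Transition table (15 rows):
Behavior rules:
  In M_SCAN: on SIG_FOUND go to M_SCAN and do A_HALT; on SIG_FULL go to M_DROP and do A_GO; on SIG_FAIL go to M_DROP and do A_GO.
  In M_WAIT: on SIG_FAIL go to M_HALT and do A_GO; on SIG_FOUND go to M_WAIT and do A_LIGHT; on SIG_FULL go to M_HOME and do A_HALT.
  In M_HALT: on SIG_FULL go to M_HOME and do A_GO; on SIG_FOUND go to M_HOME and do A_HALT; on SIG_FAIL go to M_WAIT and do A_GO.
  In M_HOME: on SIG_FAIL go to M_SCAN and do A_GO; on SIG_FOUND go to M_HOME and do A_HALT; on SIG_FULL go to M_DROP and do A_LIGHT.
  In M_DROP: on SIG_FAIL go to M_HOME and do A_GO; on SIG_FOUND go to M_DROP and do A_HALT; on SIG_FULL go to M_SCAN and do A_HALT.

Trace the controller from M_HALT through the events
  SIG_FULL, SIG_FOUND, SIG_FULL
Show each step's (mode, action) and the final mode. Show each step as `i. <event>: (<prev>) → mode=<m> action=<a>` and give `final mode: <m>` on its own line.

final mode: M_DROP

1. SIG_FULL: (M_HALT) → mode=M_HOME action=A_GO
2. SIG_FOUND: (M_HOME) → mode=M_HOME action=A_HALT
3. SIG_FULL: (M_HOME) → mode=M_DROP action=A_LIGHT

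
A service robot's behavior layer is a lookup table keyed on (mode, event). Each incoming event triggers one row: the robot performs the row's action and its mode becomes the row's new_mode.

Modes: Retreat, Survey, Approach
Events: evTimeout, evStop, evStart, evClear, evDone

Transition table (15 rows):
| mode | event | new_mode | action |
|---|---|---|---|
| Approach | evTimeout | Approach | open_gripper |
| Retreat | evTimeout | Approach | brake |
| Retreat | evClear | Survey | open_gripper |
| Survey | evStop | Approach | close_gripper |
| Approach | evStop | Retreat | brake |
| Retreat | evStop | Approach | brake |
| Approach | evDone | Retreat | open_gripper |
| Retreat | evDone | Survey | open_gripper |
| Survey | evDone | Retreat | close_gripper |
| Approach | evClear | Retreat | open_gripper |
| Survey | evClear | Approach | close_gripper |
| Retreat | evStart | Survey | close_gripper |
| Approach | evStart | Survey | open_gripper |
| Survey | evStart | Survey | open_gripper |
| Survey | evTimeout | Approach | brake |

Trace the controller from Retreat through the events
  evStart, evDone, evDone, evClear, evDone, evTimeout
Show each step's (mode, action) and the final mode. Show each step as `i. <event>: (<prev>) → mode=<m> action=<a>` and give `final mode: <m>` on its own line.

1. evStart: (Retreat) → mode=Survey action=close_gripper
2. evDone: (Survey) → mode=Retreat action=close_gripper
3. evDone: (Retreat) → mode=Survey action=open_gripper
4. evClear: (Survey) → mode=Approach action=close_gripper
5. evDone: (Approach) → mode=Retreat action=open_gripper
6. evTimeout: (Retreat) → mode=Approach action=brake

final mode: Approach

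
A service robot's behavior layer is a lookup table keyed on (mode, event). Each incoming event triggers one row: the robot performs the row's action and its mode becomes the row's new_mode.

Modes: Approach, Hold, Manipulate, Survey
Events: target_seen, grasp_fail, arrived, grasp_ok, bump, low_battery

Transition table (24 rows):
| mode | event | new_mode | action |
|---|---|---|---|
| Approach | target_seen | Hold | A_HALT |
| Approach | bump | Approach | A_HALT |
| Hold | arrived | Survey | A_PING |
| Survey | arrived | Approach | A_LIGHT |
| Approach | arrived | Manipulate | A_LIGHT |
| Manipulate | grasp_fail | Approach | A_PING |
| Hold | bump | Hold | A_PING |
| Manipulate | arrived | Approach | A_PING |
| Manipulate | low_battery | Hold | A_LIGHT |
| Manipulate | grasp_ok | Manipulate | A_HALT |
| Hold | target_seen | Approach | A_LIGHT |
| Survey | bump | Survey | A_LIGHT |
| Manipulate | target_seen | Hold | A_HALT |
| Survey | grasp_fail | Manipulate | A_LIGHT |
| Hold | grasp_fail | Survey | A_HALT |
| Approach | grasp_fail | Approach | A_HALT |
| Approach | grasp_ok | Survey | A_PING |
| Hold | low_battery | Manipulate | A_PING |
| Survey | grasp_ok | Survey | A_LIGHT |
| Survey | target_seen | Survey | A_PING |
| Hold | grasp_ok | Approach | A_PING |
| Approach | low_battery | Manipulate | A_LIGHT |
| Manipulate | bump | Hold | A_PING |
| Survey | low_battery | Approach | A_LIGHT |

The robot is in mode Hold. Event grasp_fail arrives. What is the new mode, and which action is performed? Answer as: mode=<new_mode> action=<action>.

mode=Survey action=A_HALT

current mode = Hold; filter table to that mode:
  (Hold, arrived) → (Survey, A_PING)
  (Hold, bump) → (Hold, A_PING)
  (Hold, target_seen) → (Approach, A_LIGHT)
  (Hold, grasp_fail) → (Survey, A_HALT)  ← event matches
  (Hold, low_battery) → (Manipulate, A_PING)
  (Hold, grasp_ok) → (Approach, A_PING)
event = grasp_fail selects (Survey, A_HALT)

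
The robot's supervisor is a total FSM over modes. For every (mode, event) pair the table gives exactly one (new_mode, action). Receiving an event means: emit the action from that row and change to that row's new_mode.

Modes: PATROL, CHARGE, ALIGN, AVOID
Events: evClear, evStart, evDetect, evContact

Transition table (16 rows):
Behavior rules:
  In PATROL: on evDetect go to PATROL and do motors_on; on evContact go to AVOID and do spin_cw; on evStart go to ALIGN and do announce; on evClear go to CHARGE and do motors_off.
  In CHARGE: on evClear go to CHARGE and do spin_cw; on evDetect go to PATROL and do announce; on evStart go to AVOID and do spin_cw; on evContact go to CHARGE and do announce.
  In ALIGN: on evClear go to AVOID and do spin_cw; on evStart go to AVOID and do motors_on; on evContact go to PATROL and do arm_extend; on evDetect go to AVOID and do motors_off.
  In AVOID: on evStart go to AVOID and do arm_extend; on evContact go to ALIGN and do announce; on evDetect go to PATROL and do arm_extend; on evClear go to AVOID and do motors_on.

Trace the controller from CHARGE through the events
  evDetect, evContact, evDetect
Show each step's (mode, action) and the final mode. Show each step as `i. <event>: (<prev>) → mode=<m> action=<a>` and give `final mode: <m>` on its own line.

final mode: PATROL

1. evDetect: (CHARGE) → mode=PATROL action=announce
2. evContact: (PATROL) → mode=AVOID action=spin_cw
3. evDetect: (AVOID) → mode=PATROL action=arm_extend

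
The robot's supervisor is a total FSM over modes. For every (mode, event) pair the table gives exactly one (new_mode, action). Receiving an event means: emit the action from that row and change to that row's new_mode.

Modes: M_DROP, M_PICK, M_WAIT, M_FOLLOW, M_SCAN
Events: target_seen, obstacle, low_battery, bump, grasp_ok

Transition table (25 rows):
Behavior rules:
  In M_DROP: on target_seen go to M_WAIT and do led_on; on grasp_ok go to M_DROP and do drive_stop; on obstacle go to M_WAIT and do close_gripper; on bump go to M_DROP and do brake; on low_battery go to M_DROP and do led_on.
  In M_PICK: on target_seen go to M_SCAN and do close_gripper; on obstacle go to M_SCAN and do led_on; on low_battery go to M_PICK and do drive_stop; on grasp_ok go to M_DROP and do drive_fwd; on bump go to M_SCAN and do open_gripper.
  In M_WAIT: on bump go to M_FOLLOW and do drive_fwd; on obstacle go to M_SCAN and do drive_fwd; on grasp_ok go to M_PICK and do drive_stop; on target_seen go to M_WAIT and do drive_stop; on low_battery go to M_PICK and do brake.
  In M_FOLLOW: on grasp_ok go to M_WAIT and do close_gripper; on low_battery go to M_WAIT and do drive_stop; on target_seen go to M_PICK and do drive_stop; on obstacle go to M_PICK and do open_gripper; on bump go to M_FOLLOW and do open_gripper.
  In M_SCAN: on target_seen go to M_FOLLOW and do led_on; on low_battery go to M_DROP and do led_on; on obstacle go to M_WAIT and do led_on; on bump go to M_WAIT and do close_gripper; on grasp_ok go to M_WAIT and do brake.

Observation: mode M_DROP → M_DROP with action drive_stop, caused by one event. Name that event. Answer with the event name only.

grasp_ok

try target_seen: (M_DROP, target_seen) → (M_WAIT, led_on)
try obstacle: (M_DROP, obstacle) → (M_WAIT, close_gripper)
try low_battery: (M_DROP, low_battery) → (M_DROP, led_on)
try bump: (M_DROP, bump) → (M_DROP, brake)
try grasp_ok: (M_DROP, grasp_ok) → (M_DROP, drive_stop)  ← matches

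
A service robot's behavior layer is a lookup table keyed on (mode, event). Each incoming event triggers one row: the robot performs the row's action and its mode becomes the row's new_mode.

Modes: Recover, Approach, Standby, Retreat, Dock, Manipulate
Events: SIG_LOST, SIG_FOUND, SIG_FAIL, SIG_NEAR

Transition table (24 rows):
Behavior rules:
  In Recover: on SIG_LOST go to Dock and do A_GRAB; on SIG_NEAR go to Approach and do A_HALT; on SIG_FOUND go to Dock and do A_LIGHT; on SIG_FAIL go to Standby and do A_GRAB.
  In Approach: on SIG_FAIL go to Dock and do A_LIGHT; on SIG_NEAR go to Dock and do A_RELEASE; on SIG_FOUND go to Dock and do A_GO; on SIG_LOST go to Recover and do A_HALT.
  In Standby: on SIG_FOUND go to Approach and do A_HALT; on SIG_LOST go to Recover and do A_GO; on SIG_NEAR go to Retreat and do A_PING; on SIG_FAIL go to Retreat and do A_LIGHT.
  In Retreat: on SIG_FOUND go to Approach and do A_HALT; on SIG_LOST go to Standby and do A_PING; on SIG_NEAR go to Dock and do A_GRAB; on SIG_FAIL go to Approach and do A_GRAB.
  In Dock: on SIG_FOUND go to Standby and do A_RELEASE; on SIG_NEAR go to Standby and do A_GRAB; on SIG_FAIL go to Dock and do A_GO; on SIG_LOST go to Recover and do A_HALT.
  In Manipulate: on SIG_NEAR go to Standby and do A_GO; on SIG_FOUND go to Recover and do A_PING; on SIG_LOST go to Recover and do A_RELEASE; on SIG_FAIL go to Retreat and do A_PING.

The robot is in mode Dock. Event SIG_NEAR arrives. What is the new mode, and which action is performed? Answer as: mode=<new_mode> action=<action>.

current mode = Dock; filter table to that mode:
  (Dock, SIG_FOUND) → (Standby, A_RELEASE)
  (Dock, SIG_NEAR) → (Standby, A_GRAB)  ← event matches
  (Dock, SIG_FAIL) → (Dock, A_GO)
  (Dock, SIG_LOST) → (Recover, A_HALT)
event = SIG_NEAR selects (Standby, A_GRAB)

mode=Standby action=A_GRAB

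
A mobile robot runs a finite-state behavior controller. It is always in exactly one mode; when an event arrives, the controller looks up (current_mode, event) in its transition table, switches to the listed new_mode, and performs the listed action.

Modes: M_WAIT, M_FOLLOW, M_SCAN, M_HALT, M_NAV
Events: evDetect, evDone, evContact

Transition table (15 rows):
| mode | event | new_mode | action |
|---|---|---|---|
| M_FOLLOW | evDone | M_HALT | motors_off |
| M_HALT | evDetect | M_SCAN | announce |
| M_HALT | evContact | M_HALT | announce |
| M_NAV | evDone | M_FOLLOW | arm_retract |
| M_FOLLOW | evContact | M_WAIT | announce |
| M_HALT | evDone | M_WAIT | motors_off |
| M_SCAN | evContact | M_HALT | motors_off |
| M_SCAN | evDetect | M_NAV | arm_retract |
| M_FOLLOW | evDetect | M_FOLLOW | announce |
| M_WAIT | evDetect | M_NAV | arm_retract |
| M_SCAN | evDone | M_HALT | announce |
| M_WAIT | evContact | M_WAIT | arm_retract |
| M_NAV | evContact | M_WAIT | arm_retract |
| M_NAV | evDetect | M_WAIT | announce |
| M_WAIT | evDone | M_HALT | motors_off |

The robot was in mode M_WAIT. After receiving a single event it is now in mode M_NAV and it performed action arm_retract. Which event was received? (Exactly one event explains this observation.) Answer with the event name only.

evDetect

try evDetect: (M_WAIT, evDetect) → (M_NAV, arm_retract)  ← matches
try evDone: (M_WAIT, evDone) → (M_HALT, motors_off)
try evContact: (M_WAIT, evContact) → (M_WAIT, arm_retract)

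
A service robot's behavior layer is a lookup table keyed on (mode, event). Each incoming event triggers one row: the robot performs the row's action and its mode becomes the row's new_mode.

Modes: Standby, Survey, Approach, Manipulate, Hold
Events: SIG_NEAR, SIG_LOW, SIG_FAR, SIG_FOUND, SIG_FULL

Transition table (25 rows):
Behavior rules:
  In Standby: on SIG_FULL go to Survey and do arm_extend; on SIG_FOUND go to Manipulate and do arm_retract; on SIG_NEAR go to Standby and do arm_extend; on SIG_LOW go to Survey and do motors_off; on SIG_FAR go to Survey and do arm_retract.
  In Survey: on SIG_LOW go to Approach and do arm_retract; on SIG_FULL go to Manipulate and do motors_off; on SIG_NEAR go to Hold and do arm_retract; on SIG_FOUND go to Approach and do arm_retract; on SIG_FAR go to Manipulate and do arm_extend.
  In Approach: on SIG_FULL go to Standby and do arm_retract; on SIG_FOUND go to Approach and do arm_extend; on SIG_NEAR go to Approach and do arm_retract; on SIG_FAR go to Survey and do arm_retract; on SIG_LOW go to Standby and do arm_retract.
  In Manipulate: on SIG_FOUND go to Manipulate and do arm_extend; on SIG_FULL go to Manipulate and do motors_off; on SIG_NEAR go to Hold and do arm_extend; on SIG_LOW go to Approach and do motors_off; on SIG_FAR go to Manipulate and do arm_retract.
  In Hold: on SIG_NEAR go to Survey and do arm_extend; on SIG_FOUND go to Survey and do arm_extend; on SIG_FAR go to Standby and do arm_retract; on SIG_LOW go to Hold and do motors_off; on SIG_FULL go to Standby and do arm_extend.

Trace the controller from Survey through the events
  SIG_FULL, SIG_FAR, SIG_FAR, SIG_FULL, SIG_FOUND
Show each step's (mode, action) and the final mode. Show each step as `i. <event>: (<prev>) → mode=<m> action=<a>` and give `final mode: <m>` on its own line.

final mode: Manipulate

1. SIG_FULL: (Survey) → mode=Manipulate action=motors_off
2. SIG_FAR: (Manipulate) → mode=Manipulate action=arm_retract
3. SIG_FAR: (Manipulate) → mode=Manipulate action=arm_retract
4. SIG_FULL: (Manipulate) → mode=Manipulate action=motors_off
5. SIG_FOUND: (Manipulate) → mode=Manipulate action=arm_extend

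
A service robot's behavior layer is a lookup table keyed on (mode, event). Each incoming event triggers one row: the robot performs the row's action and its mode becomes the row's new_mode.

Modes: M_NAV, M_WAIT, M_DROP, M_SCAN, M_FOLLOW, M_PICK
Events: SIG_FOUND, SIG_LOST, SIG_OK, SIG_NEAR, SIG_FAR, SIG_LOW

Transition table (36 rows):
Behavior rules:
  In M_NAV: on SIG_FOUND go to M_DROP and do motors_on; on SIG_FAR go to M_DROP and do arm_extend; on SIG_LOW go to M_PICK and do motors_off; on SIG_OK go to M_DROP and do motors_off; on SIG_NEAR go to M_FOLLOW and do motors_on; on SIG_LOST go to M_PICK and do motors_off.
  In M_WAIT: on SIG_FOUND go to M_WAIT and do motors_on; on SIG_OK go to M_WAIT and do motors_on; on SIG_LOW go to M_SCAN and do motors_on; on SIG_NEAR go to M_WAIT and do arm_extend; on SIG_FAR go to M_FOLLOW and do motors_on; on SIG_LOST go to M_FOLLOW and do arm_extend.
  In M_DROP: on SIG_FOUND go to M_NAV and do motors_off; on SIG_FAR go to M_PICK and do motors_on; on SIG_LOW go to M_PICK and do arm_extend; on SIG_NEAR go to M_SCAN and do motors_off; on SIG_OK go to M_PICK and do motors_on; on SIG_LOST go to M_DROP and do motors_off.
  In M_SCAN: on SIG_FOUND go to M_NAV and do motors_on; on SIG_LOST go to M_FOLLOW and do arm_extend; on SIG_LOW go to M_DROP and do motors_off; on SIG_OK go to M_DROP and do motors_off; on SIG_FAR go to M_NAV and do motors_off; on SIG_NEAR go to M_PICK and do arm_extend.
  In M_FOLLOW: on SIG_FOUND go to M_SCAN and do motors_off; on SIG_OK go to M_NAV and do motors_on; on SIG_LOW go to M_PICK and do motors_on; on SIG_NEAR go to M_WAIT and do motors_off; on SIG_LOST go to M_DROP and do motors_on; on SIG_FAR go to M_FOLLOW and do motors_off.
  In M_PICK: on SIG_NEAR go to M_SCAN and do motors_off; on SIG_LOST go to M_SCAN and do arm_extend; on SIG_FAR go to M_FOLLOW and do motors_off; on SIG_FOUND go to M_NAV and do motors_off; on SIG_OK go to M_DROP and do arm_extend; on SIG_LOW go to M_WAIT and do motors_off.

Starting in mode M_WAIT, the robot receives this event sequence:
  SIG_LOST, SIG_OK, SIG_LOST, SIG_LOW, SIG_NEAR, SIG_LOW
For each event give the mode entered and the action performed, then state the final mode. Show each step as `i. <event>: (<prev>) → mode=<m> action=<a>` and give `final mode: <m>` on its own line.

final mode: M_SCAN

1. SIG_LOST: (M_WAIT) → mode=M_FOLLOW action=arm_extend
2. SIG_OK: (M_FOLLOW) → mode=M_NAV action=motors_on
3. SIG_LOST: (M_NAV) → mode=M_PICK action=motors_off
4. SIG_LOW: (M_PICK) → mode=M_WAIT action=motors_off
5. SIG_NEAR: (M_WAIT) → mode=M_WAIT action=arm_extend
6. SIG_LOW: (M_WAIT) → mode=M_SCAN action=motors_on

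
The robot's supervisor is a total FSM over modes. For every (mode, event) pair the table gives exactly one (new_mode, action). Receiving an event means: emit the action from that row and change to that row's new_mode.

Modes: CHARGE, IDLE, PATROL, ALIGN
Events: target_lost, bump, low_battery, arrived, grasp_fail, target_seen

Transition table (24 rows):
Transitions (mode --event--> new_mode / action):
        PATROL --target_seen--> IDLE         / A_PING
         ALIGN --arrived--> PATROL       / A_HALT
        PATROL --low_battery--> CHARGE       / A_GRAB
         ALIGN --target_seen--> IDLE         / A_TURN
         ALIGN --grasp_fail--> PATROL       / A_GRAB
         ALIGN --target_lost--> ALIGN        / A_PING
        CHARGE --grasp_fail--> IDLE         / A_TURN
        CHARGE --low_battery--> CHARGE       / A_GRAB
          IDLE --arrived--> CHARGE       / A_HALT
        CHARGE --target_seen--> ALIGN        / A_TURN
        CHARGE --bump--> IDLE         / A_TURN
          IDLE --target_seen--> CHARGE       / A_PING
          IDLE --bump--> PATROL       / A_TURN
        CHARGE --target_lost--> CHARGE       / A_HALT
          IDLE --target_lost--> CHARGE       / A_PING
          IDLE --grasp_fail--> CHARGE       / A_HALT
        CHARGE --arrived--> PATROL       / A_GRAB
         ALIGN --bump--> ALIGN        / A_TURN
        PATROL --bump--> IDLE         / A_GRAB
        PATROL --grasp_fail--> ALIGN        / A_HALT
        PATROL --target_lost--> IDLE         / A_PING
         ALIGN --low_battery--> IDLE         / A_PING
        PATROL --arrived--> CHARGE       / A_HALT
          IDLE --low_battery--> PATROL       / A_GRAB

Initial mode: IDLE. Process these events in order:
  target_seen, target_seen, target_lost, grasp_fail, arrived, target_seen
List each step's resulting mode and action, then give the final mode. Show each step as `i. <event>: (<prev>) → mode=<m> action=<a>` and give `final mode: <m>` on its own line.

1. target_seen: (IDLE) → mode=CHARGE action=A_PING
2. target_seen: (CHARGE) → mode=ALIGN action=A_TURN
3. target_lost: (ALIGN) → mode=ALIGN action=A_PING
4. grasp_fail: (ALIGN) → mode=PATROL action=A_GRAB
5. arrived: (PATROL) → mode=CHARGE action=A_HALT
6. target_seen: (CHARGE) → mode=ALIGN action=A_TURN

final mode: ALIGN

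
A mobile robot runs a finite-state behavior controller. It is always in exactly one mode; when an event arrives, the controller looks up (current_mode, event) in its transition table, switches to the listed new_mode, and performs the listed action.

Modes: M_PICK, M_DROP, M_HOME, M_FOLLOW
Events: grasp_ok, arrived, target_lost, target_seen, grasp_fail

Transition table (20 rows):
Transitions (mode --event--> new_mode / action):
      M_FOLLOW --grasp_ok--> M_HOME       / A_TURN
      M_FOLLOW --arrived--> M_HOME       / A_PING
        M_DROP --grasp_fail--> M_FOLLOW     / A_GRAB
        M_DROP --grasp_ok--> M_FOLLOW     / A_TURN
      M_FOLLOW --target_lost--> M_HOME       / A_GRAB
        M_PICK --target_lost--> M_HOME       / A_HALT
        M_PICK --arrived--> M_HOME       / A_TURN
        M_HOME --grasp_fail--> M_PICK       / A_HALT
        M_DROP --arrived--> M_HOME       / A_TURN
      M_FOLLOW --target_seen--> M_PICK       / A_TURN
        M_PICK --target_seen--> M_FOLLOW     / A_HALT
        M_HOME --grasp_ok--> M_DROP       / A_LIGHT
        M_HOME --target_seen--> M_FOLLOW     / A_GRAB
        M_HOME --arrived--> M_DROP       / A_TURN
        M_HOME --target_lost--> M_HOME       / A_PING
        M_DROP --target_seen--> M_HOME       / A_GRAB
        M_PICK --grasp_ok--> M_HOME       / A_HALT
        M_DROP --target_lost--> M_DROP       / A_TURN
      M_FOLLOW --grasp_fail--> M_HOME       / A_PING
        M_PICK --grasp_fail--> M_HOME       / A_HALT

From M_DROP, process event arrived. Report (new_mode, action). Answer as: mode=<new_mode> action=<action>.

current mode = M_DROP; filter table to that mode:
  (M_DROP, grasp_fail) → (M_FOLLOW, A_GRAB)
  (M_DROP, grasp_ok) → (M_FOLLOW, A_TURN)
  (M_DROP, arrived) → (M_HOME, A_TURN)  ← event matches
  (M_DROP, target_seen) → (M_HOME, A_GRAB)
  (M_DROP, target_lost) → (M_DROP, A_TURN)
event = arrived selects (M_HOME, A_TURN)

mode=M_HOME action=A_TURN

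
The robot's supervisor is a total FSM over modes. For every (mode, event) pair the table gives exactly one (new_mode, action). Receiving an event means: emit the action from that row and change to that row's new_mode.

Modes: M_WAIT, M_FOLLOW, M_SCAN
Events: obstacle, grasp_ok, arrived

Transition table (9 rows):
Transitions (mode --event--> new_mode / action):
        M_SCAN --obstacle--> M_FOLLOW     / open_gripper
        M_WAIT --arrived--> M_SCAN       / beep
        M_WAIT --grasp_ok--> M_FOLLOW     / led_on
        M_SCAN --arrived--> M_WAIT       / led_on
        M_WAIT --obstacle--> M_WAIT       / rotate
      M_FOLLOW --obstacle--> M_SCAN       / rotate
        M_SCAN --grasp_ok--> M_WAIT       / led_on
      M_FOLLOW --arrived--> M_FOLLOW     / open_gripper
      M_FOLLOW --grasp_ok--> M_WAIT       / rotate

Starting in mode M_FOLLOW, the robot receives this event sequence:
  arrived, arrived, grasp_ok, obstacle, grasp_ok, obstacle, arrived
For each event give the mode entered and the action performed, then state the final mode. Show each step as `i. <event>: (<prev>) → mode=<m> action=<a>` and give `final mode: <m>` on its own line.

1. arrived: (M_FOLLOW) → mode=M_FOLLOW action=open_gripper
2. arrived: (M_FOLLOW) → mode=M_FOLLOW action=open_gripper
3. grasp_ok: (M_FOLLOW) → mode=M_WAIT action=rotate
4. obstacle: (M_WAIT) → mode=M_WAIT action=rotate
5. grasp_ok: (M_WAIT) → mode=M_FOLLOW action=led_on
6. obstacle: (M_FOLLOW) → mode=M_SCAN action=rotate
7. arrived: (M_SCAN) → mode=M_WAIT action=led_on

final mode: M_WAIT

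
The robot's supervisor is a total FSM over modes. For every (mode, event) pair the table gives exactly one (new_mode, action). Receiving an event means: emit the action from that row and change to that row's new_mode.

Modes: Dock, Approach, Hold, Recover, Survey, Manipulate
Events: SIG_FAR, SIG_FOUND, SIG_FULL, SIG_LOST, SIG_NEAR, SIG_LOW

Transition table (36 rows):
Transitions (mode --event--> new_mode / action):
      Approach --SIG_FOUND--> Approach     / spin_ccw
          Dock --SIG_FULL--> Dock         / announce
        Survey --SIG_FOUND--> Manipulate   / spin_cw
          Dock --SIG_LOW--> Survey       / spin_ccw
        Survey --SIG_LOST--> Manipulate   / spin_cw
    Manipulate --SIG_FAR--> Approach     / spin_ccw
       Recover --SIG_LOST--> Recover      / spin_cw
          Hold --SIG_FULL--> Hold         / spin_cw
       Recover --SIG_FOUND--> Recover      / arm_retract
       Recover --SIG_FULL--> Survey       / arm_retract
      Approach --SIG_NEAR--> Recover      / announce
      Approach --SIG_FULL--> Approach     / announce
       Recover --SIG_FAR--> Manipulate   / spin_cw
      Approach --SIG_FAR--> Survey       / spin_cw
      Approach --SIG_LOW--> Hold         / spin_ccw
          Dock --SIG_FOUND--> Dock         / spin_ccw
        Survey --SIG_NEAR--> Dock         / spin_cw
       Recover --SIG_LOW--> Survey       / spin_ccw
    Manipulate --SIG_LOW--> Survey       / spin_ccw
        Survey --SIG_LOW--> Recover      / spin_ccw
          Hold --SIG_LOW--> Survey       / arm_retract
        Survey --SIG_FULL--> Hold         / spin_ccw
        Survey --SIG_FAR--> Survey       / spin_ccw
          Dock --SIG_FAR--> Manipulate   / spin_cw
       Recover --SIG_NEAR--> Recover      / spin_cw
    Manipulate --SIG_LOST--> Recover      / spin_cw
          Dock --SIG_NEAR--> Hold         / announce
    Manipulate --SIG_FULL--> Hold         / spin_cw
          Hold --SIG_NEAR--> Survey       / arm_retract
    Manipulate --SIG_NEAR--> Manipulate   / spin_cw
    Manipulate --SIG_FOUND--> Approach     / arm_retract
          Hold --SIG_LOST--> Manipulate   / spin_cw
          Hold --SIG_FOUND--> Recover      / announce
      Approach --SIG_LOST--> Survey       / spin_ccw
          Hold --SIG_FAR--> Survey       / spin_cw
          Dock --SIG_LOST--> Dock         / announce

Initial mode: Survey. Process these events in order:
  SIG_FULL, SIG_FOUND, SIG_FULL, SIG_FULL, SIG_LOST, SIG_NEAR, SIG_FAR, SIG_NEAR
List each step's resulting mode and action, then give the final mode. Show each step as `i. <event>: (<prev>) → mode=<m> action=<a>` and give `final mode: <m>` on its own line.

1. SIG_FULL: (Survey) → mode=Hold action=spin_ccw
2. SIG_FOUND: (Hold) → mode=Recover action=announce
3. SIG_FULL: (Recover) → mode=Survey action=arm_retract
4. SIG_FULL: (Survey) → mode=Hold action=spin_ccw
5. SIG_LOST: (Hold) → mode=Manipulate action=spin_cw
6. SIG_NEAR: (Manipulate) → mode=Manipulate action=spin_cw
7. SIG_FAR: (Manipulate) → mode=Approach action=spin_ccw
8. SIG_NEAR: (Approach) → mode=Recover action=announce

final mode: Recover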